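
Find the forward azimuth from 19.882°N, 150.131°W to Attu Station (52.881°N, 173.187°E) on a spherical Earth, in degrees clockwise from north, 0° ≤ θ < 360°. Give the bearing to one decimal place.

328.4°

Δλ = 173.187 − -150.131 = 323.318°; wrapped into (−180°, 180°]: -36.682°.
θ = atan2( sin Δλ · cos φ₂ , cos φ₁ · sin φ₂ − sin φ₁ · cos φ₂ · cos Δλ )
  = atan2(-0.36050, 0.58527) = -31.631° → normalised to [0°, 360°): 328.369°.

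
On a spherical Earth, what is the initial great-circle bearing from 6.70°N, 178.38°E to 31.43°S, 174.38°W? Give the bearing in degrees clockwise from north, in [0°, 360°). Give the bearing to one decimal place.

170.1°

Δλ = -174.38 − 178.38 = -352.76°; wrapped into (−180°, 180°]: 7.24°.
θ = atan2( sin Δλ · cos φ₂ , cos φ₁ · sin φ₂ − sin φ₁ · cos φ₂ · cos Δλ )
  = atan2(0.10754, -0.61665) = 170.108° → normalised to [0°, 360°): 170.108°.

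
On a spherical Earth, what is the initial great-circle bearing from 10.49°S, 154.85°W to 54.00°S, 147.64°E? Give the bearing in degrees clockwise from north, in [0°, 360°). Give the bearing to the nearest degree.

Δλ = 147.64 − -154.85 = 302.49°; wrapped into (−180°, 180°]: -57.51°.
θ = atan2( sin Δλ · cos φ₂ , cos φ₁ · sin φ₂ − sin φ₁ · cos φ₂ · cos Δλ )
  = atan2(-0.49579, -0.73801) = -146.107° → normalised to [0°, 360°): 213.893°.

214°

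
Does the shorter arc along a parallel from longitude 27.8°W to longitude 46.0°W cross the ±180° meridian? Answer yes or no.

Signed shortest Δλ = ((-46.0 − -27.8 + 180) mod 360) − 180 = -18.2°.
Going west by 18.2° from -27.8° reaches -46.0° without touching 180°.

No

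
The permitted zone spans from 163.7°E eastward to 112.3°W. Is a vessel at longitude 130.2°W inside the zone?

Yes

Band width going east from +163.7° to -112.3°: ((-112.3 − 163.7) mod 360) = 84.0°.
Offset of -130.2° east of the west edge: ((-130.2 − 163.7) mod 360) = 66.1°.
66.1° ≤ 84.0° ⇒ inside.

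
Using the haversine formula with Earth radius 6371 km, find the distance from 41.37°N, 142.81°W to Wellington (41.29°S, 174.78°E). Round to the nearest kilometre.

10134 km

Δλ = 174.78 − -142.81 = 317.59°; wrapped into (−180°, 180°]: -42.41°.
Δφ = -41.29 − 41.37 = -82.66°.
a = sin²(Δφ/2) + cos φ₁ · cos φ₂ · sin²(Δλ/2) = 0.509894.
c = 2·atan2(√a, √(1−a)) = 1.59059 rad → d = 6371·c ≈ 10133.62 km.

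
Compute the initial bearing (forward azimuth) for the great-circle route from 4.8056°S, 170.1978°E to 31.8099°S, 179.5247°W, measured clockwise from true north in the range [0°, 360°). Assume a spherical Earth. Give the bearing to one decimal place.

Δλ = -179.5247 − 170.1978 = -349.7225°; wrapped into (−180°, 180°]: 10.2775°.
θ = atan2( sin Δλ · cos φ₂ , cos φ₁ · sin φ₂ − sin φ₁ · cos φ₂ · cos Δλ )
  = atan2(0.15162, -0.45520) = 161.578° → normalised to [0°, 360°): 161.578°.

161.6°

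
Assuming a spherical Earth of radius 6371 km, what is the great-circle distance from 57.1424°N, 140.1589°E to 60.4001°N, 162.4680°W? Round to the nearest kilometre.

3221 km

Δλ = -162.4680 − 140.1589 = -302.6269°; wrapped into (−180°, 180°]: 57.3731°.
Δφ = 60.4001 − 57.1424 = 3.2577°.
a = sin²(Δφ/2) + cos φ₁ · cos φ₂ · sin²(Δλ/2) = 0.062557.
c = 2·atan2(√a, √(1−a)) = 0.50560 rad → d = 6371·c ≈ 3221.15 km.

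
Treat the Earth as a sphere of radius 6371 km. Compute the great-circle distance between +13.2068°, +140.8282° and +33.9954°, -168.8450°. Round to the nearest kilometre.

5558 km

Δλ = -168.8450 − 140.8282 = -309.6732°; wrapped into (−180°, 180°]: 50.3268°.
Δφ = 33.9954 − 13.2068 = 20.7886°.
a = sin²(Δφ/2) + cos φ₁ · cos φ₂ · sin²(Δλ/2) = 0.178482.
c = 2·atan2(√a, √(1−a)) = 0.87234 rad → d = 6371·c ≈ 5557.68 km.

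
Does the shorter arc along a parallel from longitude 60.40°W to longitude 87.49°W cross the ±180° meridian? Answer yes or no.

Signed shortest Δλ = ((-87.49 − -60.40 + 180) mod 360) − 180 = -27.09°.
Going west by 27.09° from -60.40° reaches -87.49° without touching 180°.

No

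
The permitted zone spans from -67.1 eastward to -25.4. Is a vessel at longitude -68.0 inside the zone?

Band width going east from -67.1° to -25.4°: ((-25.4 − -67.1) mod 360) = 41.7°.
Offset of -68.0° east of the west edge: ((-68.0 − -67.1) mod 360) = 359.1°.
359.1° > 41.7° ⇒ outside.

No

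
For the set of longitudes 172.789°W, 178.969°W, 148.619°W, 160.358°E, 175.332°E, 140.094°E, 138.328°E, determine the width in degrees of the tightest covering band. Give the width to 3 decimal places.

Sort the longitudes: -178.969°, -172.789°, -148.619°, +138.328°, +140.094°, +160.358°, +175.332°.
Eastward gaps between consecutive values (wrapping around): 6.180°, 24.170°, 286.947°, 1.766°, 20.264°, 14.974°, 5.699°.
Largest gap = 286.947° ⇒ minimal covering band is its complement: 360° − 286.947° = 73.053°.
Band runs from +138.328° eastward to -148.619°, crossing the antimeridian.

73.053°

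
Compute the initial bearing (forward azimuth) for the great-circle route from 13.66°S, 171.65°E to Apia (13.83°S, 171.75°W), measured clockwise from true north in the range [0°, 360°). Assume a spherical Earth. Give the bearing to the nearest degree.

Δλ = -171.75 − 171.65 = -343.40°; wrapped into (−180°, 180°]: 16.60°.
θ = atan2( sin Δλ · cos φ₂ , cos φ₁ · sin φ₂ − sin φ₁ · cos φ₂ · cos Δλ )
  = atan2(0.27741, -0.01252) = 92.585° → normalised to [0°, 360°): 92.585°.

93°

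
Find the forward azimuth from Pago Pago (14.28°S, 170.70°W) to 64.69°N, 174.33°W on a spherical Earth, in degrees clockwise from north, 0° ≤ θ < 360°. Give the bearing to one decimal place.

358.4°

Δλ = -174.33 − -170.70 = -3.63°.
θ = atan2( sin Δλ · cos φ₂ , cos φ₁ · sin φ₂ − sin φ₁ · cos φ₂ · cos Δλ )
  = atan2(-0.02707, 0.98132) = -1.580° → normalised to [0°, 360°): 358.420°.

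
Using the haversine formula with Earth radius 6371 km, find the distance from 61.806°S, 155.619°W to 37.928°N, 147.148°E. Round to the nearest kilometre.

12218 km

Δλ = 147.148 − -155.619 = 302.767°; wrapped into (−180°, 180°]: -57.233°.
Δφ = 37.928 − -61.806 = 99.734°.
a = sin²(Δφ/2) + cos φ₁ · cos φ₂ · sin²(Δλ/2) = 0.670023.
c = 2·atan2(√a, √(1−a)) = 1.91776 rad → d = 6371·c ≈ 12218.06 km.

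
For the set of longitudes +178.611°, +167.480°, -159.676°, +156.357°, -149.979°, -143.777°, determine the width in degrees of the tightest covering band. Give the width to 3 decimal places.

Sort the longitudes: -159.676°, -149.979°, -143.777°, +156.357°, +167.480°, +178.611°.
Eastward gaps between consecutive values (wrapping around): 9.697°, 6.202°, 300.134°, 11.123°, 11.131°, 21.713°.
Largest gap = 300.134° ⇒ minimal covering band is its complement: 360° − 300.134° = 59.866°.
Band runs from +156.357° eastward to -143.777°, crossing the antimeridian.

59.866°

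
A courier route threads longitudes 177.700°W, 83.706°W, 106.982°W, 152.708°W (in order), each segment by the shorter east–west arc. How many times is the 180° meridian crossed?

0

Leg 1: -177.700° → -83.706°, shortest Δλ = 93.994° (east) — does not cross 180°.
Leg 2: -83.706° → -106.982°, shortest Δλ = -23.276° (west) — does not cross 180°.
Leg 3: -106.982° → -152.708°, shortest Δλ = -45.726° (west) — does not cross 180°.
Total crossings: 0.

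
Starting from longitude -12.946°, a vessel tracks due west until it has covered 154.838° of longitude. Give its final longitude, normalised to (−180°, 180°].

-167.784°

Start at -12.946°; shift −154.838° → -167.784°.
-167.784° already lies in (−180°, 180°].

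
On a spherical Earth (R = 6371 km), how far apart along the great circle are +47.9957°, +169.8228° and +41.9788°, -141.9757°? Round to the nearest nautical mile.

Δλ = -141.9757 − 169.8228 = -311.7985°; wrapped into (−180°, 180°]: 48.2015°.
Δφ = 41.9788 − 47.9957 = -6.0169°.
a = sin²(Δφ/2) + cos φ₁ · cos φ₂ · sin²(Δλ/2) = 0.085704.
c = 2·atan2(√a, √(1−a)) = 0.59421 rad → d = 6371·c ≈ 3785.70 km ≈ 2044.12 nmi.

2044 nmi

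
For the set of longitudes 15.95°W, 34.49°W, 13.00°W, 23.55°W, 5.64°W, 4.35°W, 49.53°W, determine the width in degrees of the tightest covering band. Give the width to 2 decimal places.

45.18°

Sort the longitudes: -49.53°, -34.49°, -23.55°, -15.95°, -13.00°, -5.64°, -4.35°.
Eastward gaps between consecutive values (wrapping around): 15.04°, 10.94°, 7.60°, 2.95°, 7.36°, 1.29°, 314.82°.
Largest gap = 314.82° ⇒ minimal covering band is its complement: 360° − 314.82° = 45.18°.
Band runs from -49.53° eastward to -4.35°.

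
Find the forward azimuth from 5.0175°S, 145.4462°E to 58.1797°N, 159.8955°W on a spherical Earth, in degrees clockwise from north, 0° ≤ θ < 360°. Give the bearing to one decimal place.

26.2°

Δλ = -159.8955 − 145.4462 = -305.3417°; wrapped into (−180°, 180°]: 54.6583°.
θ = atan2( sin Δλ · cos φ₂ , cos φ₁ · sin φ₂ − sin φ₁ · cos φ₂ · cos Δλ )
  = atan2(0.43009, 0.87312) = 26.224° → normalised to [0°, 360°): 26.224°.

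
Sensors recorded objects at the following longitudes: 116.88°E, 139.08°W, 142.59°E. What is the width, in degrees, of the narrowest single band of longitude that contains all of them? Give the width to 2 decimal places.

104.04°

Sort the longitudes: -139.08°, +116.88°, +142.59°.
Eastward gaps between consecutive values (wrapping around): 255.96°, 25.71°, 78.33°.
Largest gap = 255.96° ⇒ minimal covering band is its complement: 360° − 255.96° = 104.04°.
Band runs from +116.88° eastward to -139.08°, crossing the antimeridian.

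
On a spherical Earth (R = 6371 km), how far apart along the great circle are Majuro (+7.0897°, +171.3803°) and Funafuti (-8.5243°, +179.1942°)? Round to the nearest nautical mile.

Δλ = 179.1942 − 171.3803 = 7.8139°.
Δφ = -8.5243 − 7.0897 = -15.6140°.
a = sin²(Δφ/2) + cos φ₁ · cos φ₂ · sin²(Δλ/2) = 0.023008.
c = 2·atan2(√a, √(1−a)) = 0.30454 rad → d = 6371·c ≈ 1940.23 km ≈ 1047.64 nmi.

1048 nmi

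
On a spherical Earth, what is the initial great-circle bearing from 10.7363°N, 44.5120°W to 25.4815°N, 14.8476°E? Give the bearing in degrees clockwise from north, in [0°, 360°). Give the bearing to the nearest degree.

Δλ = 14.8476 − -44.5120 = 59.3596°.
θ = atan2( sin Δλ · cos φ₂ , cos φ₁ · sin φ₂ − sin φ₁ · cos φ₂ · cos Δλ )
  = atan2(0.77669, 0.33698) = 66.545° → normalised to [0°, 360°): 66.545°.

67°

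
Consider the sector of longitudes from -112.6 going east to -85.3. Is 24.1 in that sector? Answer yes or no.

Band width going east from -112.6° to -85.3°: ((-85.3 − -112.6) mod 360) = 27.3°.
Offset of +24.1° east of the west edge: ((24.1 − -112.6) mod 360) = 136.7°.
136.7° > 27.3° ⇒ outside.

No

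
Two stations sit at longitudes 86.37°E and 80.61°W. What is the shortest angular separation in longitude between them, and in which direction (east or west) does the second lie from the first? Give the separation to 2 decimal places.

166.98° west

Raw difference: -80.61 − 86.37 = -166.98°.
Normalise into (−180°, 180°]: -166.98° stays -166.98°.
Negative ⇒ the second point lies to the west; separation 166.98°.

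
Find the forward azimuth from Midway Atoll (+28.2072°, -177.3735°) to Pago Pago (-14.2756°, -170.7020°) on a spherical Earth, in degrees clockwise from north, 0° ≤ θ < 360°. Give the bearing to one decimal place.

170.5°

Δλ = -170.7020 − -177.3735 = 6.6715°.
θ = atan2( sin Δλ · cos φ₂ , cos φ₁ · sin φ₂ − sin φ₁ · cos φ₂ · cos Δλ )
  = atan2(0.11259, -0.67227) = 170.493° → normalised to [0°, 360°): 170.493°.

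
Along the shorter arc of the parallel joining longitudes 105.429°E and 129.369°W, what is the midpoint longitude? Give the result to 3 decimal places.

168.030°E

Signed shortest Δλ from +105.429° to -129.369° is +125.202°.
Midpoint longitude = +105.429° + (+125.202°)/2 = +105.429° + 62.601° = +168.030°.
(The naïve average (+105.429 + -129.369)/2 = -11.97° is on the wrong side of the globe.)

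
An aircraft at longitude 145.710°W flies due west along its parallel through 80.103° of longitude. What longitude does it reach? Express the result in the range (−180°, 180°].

Start at -145.710°; shift −80.103° → -225.813°.
-225.813° lies outside (−180°, 180°]; add 360° → +134.187°.

134.187°E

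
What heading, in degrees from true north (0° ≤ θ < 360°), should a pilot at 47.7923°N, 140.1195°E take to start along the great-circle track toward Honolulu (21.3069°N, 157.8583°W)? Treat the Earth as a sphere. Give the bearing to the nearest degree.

Δλ = -157.8583 − 140.1195 = -297.9778°; wrapped into (−180°, 180°]: 62.0222°.
θ = atan2( sin Δλ · cos φ₂ , cos φ₁ · sin φ₂ − sin φ₁ · cos φ₂ · cos Δλ )
  = atan2(0.82277, -0.07962) = 95.528° → normalised to [0°, 360°): 95.528°.

96°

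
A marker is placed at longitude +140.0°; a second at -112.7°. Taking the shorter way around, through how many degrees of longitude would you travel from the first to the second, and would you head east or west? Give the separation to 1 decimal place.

Raw difference: -112.7 − 140.0 = -252.7°.
Normalise into (−180°, 180°]: -252.7° + 360° = 107.3°.
Positive ⇒ the second point lies to the east; separation 107.3°.

107.3° east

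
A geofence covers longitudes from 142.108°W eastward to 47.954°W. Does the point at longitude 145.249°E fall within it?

Band width going east from -142.108° to -47.954°: ((-47.954 − -142.108) mod 360) = 94.154°.
Offset of +145.249° east of the west edge: ((145.249 − -142.108) mod 360) = 287.357°.
287.357° > 94.154° ⇒ outside.

No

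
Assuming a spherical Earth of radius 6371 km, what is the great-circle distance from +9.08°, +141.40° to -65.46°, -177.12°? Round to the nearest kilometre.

8960 km

Δλ = -177.12 − 141.40 = -318.52°; wrapped into (−180°, 180°]: 41.48°.
Δφ = -65.46 − 9.08 = -74.54°.
a = sin²(Δφ/2) + cos φ₁ · cos φ₂ · sin²(Δλ/2) = 0.418149.
c = 2·atan2(√a, √(1−a)) = 1.40636 rad → d = 6371·c ≈ 8959.89 km.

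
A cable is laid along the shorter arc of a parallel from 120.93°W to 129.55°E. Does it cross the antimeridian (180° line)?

Yes

Naïve |129.55 − -120.93| = 250.48° > 180°, so the shorter arc goes the other way round — across 180°.
Signed shortest Δλ = ((129.55 − -120.93 + 180) mod 360) − 180 = -109.52°.
Going west by 109.52° from -120.93° passes through 180° before reaching +129.55°.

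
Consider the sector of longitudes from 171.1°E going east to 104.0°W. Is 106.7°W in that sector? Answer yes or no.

Band width going east from +171.1° to -104.0°: ((-104.0 − 171.1) mod 360) = 84.9°.
Offset of -106.7° east of the west edge: ((-106.7 − 171.1) mod 360) = 82.2°.
82.2° ≤ 84.9° ⇒ inside.

Yes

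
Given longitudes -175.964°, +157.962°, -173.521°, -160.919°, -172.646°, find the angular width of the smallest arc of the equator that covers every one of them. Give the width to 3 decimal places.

Sort the longitudes: -175.964°, -173.521°, -172.646°, -160.919°, +157.962°.
Eastward gaps between consecutive values (wrapping around): 2.443°, 0.875°, 11.727°, 318.881°, 26.074°.
Largest gap = 318.881° ⇒ minimal covering band is its complement: 360° − 318.881° = 41.119°.
Band runs from +157.962° eastward to -160.919°, crossing the antimeridian.

41.119°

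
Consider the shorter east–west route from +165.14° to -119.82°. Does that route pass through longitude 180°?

Yes

Naïve |-119.82 − 165.14| = 284.96° > 180°, so the shorter arc goes the other way round — across 180°.
Signed shortest Δλ = ((-119.82 − 165.14 + 180) mod 360) − 180 = 75.04°.
Going east by 75.04° from +165.14° passes through 180° before reaching -119.82°.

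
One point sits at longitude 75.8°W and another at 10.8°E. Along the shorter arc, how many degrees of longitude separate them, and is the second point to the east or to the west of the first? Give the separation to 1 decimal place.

86.6° east

Raw difference: 10.8 − -75.8 = 86.6°.
Normalise into (−180°, 180°]: 86.6° stays 86.6°.
Positive ⇒ the second point lies to the east; separation 86.6°.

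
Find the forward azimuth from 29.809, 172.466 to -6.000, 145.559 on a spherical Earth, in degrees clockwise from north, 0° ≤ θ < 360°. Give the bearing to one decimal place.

Δλ = 145.559 − 172.466 = -26.907°.
θ = atan2( sin Δλ · cos φ₂ , cos φ₁ · sin φ₂ − sin φ₁ · cos φ₂ · cos Δλ )
  = atan2(-0.45006, -0.53156) = -139.746° → normalised to [0°, 360°): 220.254°.

220.3°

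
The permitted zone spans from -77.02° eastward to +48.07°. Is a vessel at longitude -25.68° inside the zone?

Band width going east from -77.02° to +48.07°: ((48.07 − -77.02) mod 360) = 125.09°.
Offset of -25.68° east of the west edge: ((-25.68 − -77.02) mod 360) = 51.34°.
51.34° ≤ 125.09° ⇒ inside.

Yes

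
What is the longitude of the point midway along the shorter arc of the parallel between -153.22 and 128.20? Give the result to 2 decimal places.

+167.49°

Signed shortest Δλ from -153.22° to +128.20° is -78.58°.
Midpoint longitude = -153.22° + (-78.58°)/2 = -153.22° − 39.29° = -192.51°.
Normalise into (−180°, 180°]: +167.49°.
(The naïve average (-153.22 + +128.20)/2 = -12.51° is on the wrong side of the globe.)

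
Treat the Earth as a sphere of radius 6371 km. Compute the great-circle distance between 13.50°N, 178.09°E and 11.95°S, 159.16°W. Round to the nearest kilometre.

3782 km

Δλ = -159.16 − 178.09 = -337.25°; wrapped into (−180°, 180°]: 22.75°.
Δφ = -11.95 − 13.50 = -25.45°.
a = sin²(Δφ/2) + cos φ₁ · cos φ₂ · sin²(Δλ/2) = 0.085525.
c = 2·atan2(√a, √(1−a)) = 0.59357 rad → d = 6371·c ≈ 3781.62 km.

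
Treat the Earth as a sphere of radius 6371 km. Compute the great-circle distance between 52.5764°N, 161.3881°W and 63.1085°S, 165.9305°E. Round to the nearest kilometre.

13175 km

Δλ = 165.9305 − -161.3881 = 327.3186°; wrapped into (−180°, 180°]: -32.6814°.
Δφ = -63.1085 − 52.5764 = -115.6849°.
a = sin²(Δφ/2) + cos φ₁ · cos φ₂ · sin²(Δλ/2) = 0.738468.
c = 2·atan2(√a, √(1−a)) = 2.06796 rad → d = 6371·c ≈ 13174.99 km.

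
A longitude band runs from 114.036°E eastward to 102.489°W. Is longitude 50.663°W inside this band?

No

Band width going east from +114.036° to -102.489°: ((-102.489 − 114.036) mod 360) = 143.475°.
Offset of -50.663° east of the west edge: ((-50.663 − 114.036) mod 360) = 195.301°.
195.301° > 143.475° ⇒ outside.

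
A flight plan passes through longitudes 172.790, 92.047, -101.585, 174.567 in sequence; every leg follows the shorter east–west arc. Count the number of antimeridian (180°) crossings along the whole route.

2

Leg 1: +172.790° → +92.047°, shortest Δλ = -80.743° (west) — does not cross 180°.
Leg 2: +92.047° → -101.585°, shortest Δλ = 166.368° (east) — crosses 180°.
Leg 3: -101.585° → +174.567°, shortest Δλ = -83.848° (west) — crosses 180°.
Total crossings: 2.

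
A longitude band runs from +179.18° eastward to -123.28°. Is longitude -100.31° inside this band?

Band width going east from +179.18° to -123.28°: ((-123.28 − 179.18) mod 360) = 57.54°.
Offset of -100.31° east of the west edge: ((-100.31 − 179.18) mod 360) = 80.51°.
80.51° > 57.54° ⇒ outside.

No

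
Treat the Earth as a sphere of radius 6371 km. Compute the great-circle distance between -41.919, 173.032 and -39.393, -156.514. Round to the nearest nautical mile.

Δλ = -156.514 − 173.032 = -329.546°; wrapped into (−180°, 180°]: 30.454°.
Δφ = -39.393 − -41.919 = 2.526°.
a = sin²(Δφ/2) + cos φ₁ · cos φ₂ · sin²(Δλ/2) = 0.040153.
c = 2·atan2(√a, √(1−a)) = 0.40350 rad → d = 6371·c ≈ 2570.68 km ≈ 1388.06 nmi.

1388 nmi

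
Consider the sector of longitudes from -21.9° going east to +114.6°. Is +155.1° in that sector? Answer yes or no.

No

Band width going east from -21.9° to +114.6°: ((114.6 − -21.9) mod 360) = 136.5°.
Offset of +155.1° east of the west edge: ((155.1 − -21.9) mod 360) = 177.0°.
177.0° > 136.5° ⇒ outside.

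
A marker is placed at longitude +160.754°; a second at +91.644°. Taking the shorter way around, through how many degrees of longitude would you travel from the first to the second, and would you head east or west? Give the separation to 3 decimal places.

69.110° west

Raw difference: 91.644 − 160.754 = -69.11°.
Normalise into (−180°, 180°]: -69.11° stays -69.11°.
Negative ⇒ the second point lies to the west; separation 69.110°.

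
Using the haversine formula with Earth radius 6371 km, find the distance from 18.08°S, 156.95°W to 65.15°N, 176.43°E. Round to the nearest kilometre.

Δλ = 176.43 − -156.95 = 333.38°; wrapped into (−180°, 180°]: -26.62°.
Δφ = 65.15 − -18.08 = 83.23°.
a = sin²(Δφ/2) + cos φ₁ · cos φ₂ · sin²(Δλ/2) = 0.462232.
c = 2·atan2(√a, √(1−a)) = 1.49519 rad → d = 6371·c ≈ 9525.84 km.

9526 km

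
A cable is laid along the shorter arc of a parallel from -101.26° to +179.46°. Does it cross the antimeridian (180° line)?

Naïve |179.46 − -101.26| = 280.72° > 180°, so the shorter arc goes the other way round — across 180°.
Signed shortest Δλ = ((179.46 − -101.26 + 180) mod 360) − 180 = -79.28°.
Going west by 79.28° from -101.26° passes through 180° before reaching +179.46°.

Yes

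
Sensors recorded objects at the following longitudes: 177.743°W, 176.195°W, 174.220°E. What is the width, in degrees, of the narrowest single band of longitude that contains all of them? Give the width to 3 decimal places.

Sort the longitudes: -177.743°, -176.195°, +174.220°.
Eastward gaps between consecutive values (wrapping around): 1.548°, 350.415°, 8.037°.
Largest gap = 350.415° ⇒ minimal covering band is its complement: 360° − 350.415° = 9.585°.
Band runs from +174.220° eastward to -176.195°, crossing the antimeridian.

9.585°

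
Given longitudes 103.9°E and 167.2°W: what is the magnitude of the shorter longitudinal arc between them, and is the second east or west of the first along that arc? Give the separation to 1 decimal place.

88.9° east

Raw difference: -167.2 − 103.9 = -271.1°.
Normalise into (−180°, 180°]: -271.1° + 360° = 88.9°.
Positive ⇒ the second point lies to the east; separation 88.9°.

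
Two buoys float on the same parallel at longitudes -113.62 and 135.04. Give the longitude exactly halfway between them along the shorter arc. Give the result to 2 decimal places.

Signed shortest Δλ from -113.62° to +135.04° is -111.34°.
Midpoint longitude = -113.62° + (-111.34°)/2 = -113.62° − 55.67° = -169.29°.
(The naïve average (-113.62 + +135.04)/2 = 10.71° is on the wrong side of the globe.)

-169.29°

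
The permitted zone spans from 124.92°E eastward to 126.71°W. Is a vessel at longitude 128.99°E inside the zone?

Band width going east from +124.92° to -126.71°: ((-126.71 − 124.92) mod 360) = 108.37°.
Offset of +128.99° east of the west edge: ((128.99 − 124.92) mod 360) = 4.07°.
4.07° ≤ 108.37° ⇒ inside.

Yes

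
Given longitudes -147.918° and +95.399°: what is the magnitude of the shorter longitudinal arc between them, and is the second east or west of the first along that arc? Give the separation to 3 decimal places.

Raw difference: 95.399 − -147.918 = 243.317°.
Normalise into (−180°, 180°]: 243.317° − 360° = -116.683°.
Negative ⇒ the second point lies to the west; separation 116.683°.

116.683° west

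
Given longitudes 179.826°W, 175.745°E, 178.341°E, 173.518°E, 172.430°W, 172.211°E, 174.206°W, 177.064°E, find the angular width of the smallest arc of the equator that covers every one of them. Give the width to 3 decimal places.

Sort the longitudes: -179.826°, -174.206°, -172.430°, +172.211°, +173.518°, +175.745°, +177.064°, +178.341°.
Eastward gaps between consecutive values (wrapping around): 5.620°, 1.776°, 344.641°, 1.307°, 2.227°, 1.319°, 1.277°, 1.833°.
Largest gap = 344.641° ⇒ minimal covering band is its complement: 360° − 344.641° = 15.359°.
Band runs from +172.211° eastward to -172.430°, crossing the antimeridian.

15.359°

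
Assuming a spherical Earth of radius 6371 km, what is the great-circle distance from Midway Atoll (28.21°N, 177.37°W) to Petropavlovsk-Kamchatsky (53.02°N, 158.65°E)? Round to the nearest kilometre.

3387 km

Δλ = 158.65 − -177.37 = 336.02°; wrapped into (−180°, 180°]: -23.98°.
Δφ = 53.02 − 28.21 = 24.81°.
a = sin²(Δφ/2) + cos φ₁ · cos φ₂ · sin²(Δλ/2) = 0.069024.
c = 2·atan2(√a, √(1−a)) = 0.53169 rad → d = 6371·c ≈ 3387.40 km.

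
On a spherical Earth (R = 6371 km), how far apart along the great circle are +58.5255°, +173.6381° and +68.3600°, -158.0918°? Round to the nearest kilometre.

1754 km

Δλ = -158.0918 − 173.6381 = -331.7299°; wrapped into (−180°, 180°]: 28.2701°.
Δφ = 68.3600 − 58.5255 = 9.8345°.
a = sin²(Δφ/2) + cos φ₁ · cos φ₂ · sin²(Δλ/2) = 0.018830.
c = 2·atan2(√a, √(1−a)) = 0.27532 rad → d = 6371·c ≈ 1754.03 km.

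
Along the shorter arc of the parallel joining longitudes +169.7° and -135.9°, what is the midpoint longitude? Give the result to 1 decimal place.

-163.1°

Signed shortest Δλ from +169.7° to -135.9° is +54.4°.
Midpoint longitude = +169.7° + (+54.4°)/2 = +169.7° + 27.2° = +196.9°.
Normalise into (−180°, 180°]: -163.1°.
(The naïve average (+169.7 + -135.9)/2 = 16.9° is on the wrong side of the globe.)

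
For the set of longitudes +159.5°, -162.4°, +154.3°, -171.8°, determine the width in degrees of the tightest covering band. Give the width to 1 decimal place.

43.3°

Sort the longitudes: -171.8°, -162.4°, +154.3°, +159.5°.
Eastward gaps between consecutive values (wrapping around): 9.4°, 316.7°, 5.2°, 28.7°.
Largest gap = 316.7° ⇒ minimal covering band is its complement: 360° − 316.7° = 43.3°.
Band runs from +154.3° eastward to -162.4°, crossing the antimeridian.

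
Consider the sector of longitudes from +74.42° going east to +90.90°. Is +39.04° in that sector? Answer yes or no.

Band width going east from +74.42° to +90.90°: ((90.90 − 74.42) mod 360) = 16.48°.
Offset of +39.04° east of the west edge: ((39.04 − 74.42) mod 360) = 324.62°.
324.62° > 16.48° ⇒ outside.

No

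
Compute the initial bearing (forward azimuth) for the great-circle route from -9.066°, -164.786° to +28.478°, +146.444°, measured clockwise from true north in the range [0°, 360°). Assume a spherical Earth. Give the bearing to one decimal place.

310.4°

Δλ = 146.444 − -164.786 = 311.230°; wrapped into (−180°, 180°]: -48.770°.
θ = atan2( sin Δλ · cos φ₂ , cos φ₁ · sin φ₂ − sin φ₁ · cos φ₂ · cos Δλ )
  = atan2(-0.66107, 0.56215) = -49.623° → normalised to [0°, 360°): 310.377°.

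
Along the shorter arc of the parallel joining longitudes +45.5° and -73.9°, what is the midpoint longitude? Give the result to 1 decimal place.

Signed shortest Δλ from +45.5° to -73.9° is -119.4°.
Midpoint longitude = +45.5° + (-119.4°)/2 = +45.5° − 59.7° = -14.2°.

-14.2°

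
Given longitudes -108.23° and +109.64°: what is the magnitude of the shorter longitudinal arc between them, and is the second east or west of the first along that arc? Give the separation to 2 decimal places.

Raw difference: 109.64 − -108.23 = 217.87°.
Normalise into (−180°, 180°]: 217.87° − 360° = -142.13°.
Negative ⇒ the second point lies to the west; separation 142.13°.

142.13° west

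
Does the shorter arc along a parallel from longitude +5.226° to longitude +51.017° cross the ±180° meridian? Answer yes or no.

Signed shortest Δλ = ((51.017 − 5.226 + 180) mod 360) − 180 = 45.791°.
Going east by 45.791° from +5.226° reaches +51.017° without touching 180°.

No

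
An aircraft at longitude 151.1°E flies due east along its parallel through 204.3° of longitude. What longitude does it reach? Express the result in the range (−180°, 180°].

4.6°W

Start at +151.1°; shift +204.3° → +355.4°.
+355.4° lies outside (−180°, 180°]; subtract 360° → -4.6°.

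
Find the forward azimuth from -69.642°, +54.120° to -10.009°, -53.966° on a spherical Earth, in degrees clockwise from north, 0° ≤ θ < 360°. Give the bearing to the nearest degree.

Δλ = -53.966 − 54.120 = -108.086°.
θ = atan2( sin Δλ · cos φ₂ , cos φ₁ · sin φ₂ − sin φ₁ · cos φ₂ · cos Δλ )
  = atan2(-0.93612, -0.34709) = -110.343° → normalised to [0°, 360°): 249.657°.

250°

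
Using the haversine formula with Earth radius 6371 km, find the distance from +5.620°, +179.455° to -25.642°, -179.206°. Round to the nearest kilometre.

3479 km

Δλ = -179.206 − 179.455 = -358.661°; wrapped into (−180°, 180°]: 1.339°.
Δφ = -25.642 − 5.620 = -31.262°.
a = sin²(Δφ/2) + cos φ₁ · cos φ₂ · sin²(Δλ/2) = 0.072721.
c = 2·atan2(√a, √(1−a)) = 0.54610 rad → d = 6371·c ≈ 3479.18 km.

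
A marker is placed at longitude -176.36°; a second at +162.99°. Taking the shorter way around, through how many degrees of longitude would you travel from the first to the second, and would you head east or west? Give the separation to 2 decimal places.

Raw difference: 162.99 − -176.36 = 339.35°.
Normalise into (−180°, 180°]: 339.35° − 360° = -20.65°.
Negative ⇒ the second point lies to the west; separation 20.65°.

20.65° west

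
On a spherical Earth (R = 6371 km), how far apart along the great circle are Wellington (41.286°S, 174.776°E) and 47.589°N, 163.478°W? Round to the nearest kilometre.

Δλ = -163.478 − 174.776 = -338.254°; wrapped into (−180°, 180°]: 21.746°.
Δφ = 47.589 − -41.286 = 88.875°.
a = sin²(Δφ/2) + cos φ₁ · cos φ₂ · sin²(Δλ/2) = 0.508216.
c = 2·atan2(√a, √(1−a)) = 1.58723 rad → d = 6371·c ≈ 10112.24 km.

10112 km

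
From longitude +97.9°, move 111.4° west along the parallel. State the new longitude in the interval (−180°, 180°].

-13.5°

Start at +97.9°; shift −111.4° → -13.5°.
-13.5° already lies in (−180°, 180°].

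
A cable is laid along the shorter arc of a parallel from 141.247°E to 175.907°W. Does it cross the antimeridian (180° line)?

Yes

Naïve |-175.907 − 141.247| = 317.154° > 180°, so the shorter arc goes the other way round — across 180°.
Signed shortest Δλ = ((-175.907 − 141.247 + 180) mod 360) − 180 = 42.846°.
Going east by 42.846° from +141.247° passes through 180° before reaching -175.907°.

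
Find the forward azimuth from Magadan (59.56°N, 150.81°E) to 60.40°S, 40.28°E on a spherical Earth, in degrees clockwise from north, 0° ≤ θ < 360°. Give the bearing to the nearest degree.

Δλ = 40.28 − 150.81 = -110.53°.
θ = atan2( sin Δλ · cos φ₂ , cos φ₁ · sin φ₂ − sin φ₁ · cos φ₂ · cos Δλ )
  = atan2(-0.46257, -0.29117) = -122.189° → normalised to [0°, 360°): 237.811°.

238°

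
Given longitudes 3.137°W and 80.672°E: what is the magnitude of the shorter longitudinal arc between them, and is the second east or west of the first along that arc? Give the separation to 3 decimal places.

Raw difference: 80.672 − -3.137 = 83.809°.
Normalise into (−180°, 180°]: 83.809° stays 83.809°.
Positive ⇒ the second point lies to the east; separation 83.809°.

83.809° east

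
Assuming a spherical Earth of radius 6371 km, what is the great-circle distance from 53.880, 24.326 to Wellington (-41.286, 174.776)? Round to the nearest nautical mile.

9407 nmi

Δλ = 174.776 − 24.326 = 150.450°.
Δφ = -41.286 − 53.880 = -95.166°.
a = sin²(Δφ/2) + cos φ₁ · cos φ₂ · sin²(Δλ/2) = 0.959162.
c = 2·atan2(√a, √(1−a)) = 2.73462 rad → d = 6371·c ≈ 17422.26 km ≈ 9407.27 nmi.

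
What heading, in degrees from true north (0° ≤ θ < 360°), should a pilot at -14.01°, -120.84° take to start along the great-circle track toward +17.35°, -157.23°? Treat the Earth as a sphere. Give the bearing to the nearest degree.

310°

Δλ = -157.23 − -120.84 = -36.39°.
θ = atan2( sin Δλ · cos φ₂ , cos φ₁ · sin φ₂ − sin φ₁ · cos φ₂ · cos Δλ )
  = atan2(-0.56628, 0.47535) = -49.989° → normalised to [0°, 360°): 310.011°.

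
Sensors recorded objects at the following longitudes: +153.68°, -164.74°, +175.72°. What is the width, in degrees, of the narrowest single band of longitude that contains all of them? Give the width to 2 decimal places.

Sort the longitudes: -164.74°, +153.68°, +175.72°.
Eastward gaps between consecutive values (wrapping around): 318.42°, 22.04°, 19.54°.
Largest gap = 318.42° ⇒ minimal covering band is its complement: 360° − 318.42° = 41.58°.
Band runs from +153.68° eastward to -164.74°, crossing the antimeridian.

41.58°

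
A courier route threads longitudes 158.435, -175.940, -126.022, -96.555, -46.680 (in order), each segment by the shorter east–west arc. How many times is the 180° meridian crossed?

Leg 1: +158.435° → -175.940°, shortest Δλ = 25.625° (east) — crosses 180°.
Leg 2: -175.940° → -126.022°, shortest Δλ = 49.918° (east) — does not cross 180°.
Leg 3: -126.022° → -96.555°, shortest Δλ = 29.467° (east) — does not cross 180°.
Leg 4: -96.555° → -46.680°, shortest Δλ = 49.875° (east) — does not cross 180°.
Total crossings: 1.

1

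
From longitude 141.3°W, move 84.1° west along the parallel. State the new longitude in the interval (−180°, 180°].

134.6°E

Start at -141.3°; shift −84.1° → -225.4°.
-225.4° lies outside (−180°, 180°]; add 360° → +134.6°.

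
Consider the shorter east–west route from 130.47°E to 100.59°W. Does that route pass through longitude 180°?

Naïve |-100.59 − 130.47| = 231.06° > 180°, so the shorter arc goes the other way round — across 180°.
Signed shortest Δλ = ((-100.59 − 130.47 + 180) mod 360) − 180 = 128.94°.
Going east by 128.94° from +130.47° passes through 180° before reaching -100.59°.

Yes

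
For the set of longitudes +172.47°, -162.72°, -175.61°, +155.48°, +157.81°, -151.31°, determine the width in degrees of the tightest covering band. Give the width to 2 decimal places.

Sort the longitudes: -175.61°, -162.72°, -151.31°, +155.48°, +157.81°, +172.47°.
Eastward gaps between consecutive values (wrapping around): 12.89°, 11.41°, 306.79°, 2.33°, 14.66°, 11.92°.
Largest gap = 306.79° ⇒ minimal covering band is its complement: 360° − 306.79° = 53.21°.
Band runs from +155.48° eastward to -151.31°, crossing the antimeridian.

53.21°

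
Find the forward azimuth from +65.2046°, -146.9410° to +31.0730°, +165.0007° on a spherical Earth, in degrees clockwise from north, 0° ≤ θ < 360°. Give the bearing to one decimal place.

Δλ = 165.0007 − -146.9410 = 311.9417°; wrapped into (−180°, 180°]: -48.0583°.
θ = atan2( sin Δλ · cos φ₂ , cos φ₁ · sin φ₂ − sin φ₁ · cos φ₂ · cos Δλ )
  = atan2(-0.63709, -0.30324) = -115.453° → normalised to [0°, 360°): 244.547°.

244.5°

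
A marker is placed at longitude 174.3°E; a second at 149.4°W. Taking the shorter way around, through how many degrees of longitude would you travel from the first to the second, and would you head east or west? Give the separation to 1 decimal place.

36.3° east

Raw difference: -149.4 − 174.3 = -323.7°.
Normalise into (−180°, 180°]: -323.7° + 360° = 36.3°.
Positive ⇒ the second point lies to the east; separation 36.3°.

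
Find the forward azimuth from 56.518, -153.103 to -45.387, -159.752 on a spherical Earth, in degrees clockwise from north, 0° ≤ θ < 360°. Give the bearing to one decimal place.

184.8°

Δλ = -159.752 − -153.103 = -6.649°.
θ = atan2( sin Δλ · cos φ₂ , cos φ₁ · sin φ₂ − sin φ₁ · cos φ₂ · cos Δλ )
  = atan2(-0.08132, -0.97455) = -175.230° → normalised to [0°, 360°): 184.770°.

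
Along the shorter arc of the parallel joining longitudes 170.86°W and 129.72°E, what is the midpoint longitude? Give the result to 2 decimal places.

Signed shortest Δλ from -170.86° to +129.72° is -59.42°.
Midpoint longitude = -170.86° + (-59.42°)/2 = -170.86° − 29.71° = -200.57°.
Normalise into (−180°, 180°]: +159.43°.
(The naïve average (-170.86 + +129.72)/2 = -20.57° is on the wrong side of the globe.)

159.43°E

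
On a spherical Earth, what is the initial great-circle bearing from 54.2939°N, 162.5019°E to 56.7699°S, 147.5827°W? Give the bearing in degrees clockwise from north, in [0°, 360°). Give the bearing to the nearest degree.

152°

Δλ = -147.5827 − 162.5019 = -310.0846°; wrapped into (−180°, 180°]: 49.9154°.
θ = atan2( sin Δλ · cos φ₂ , cos φ₁ · sin φ₂ − sin φ₁ · cos φ₂ · cos Δλ )
  = atan2(0.41927, -0.77473) = 151.578° → normalised to [0°, 360°): 151.578°.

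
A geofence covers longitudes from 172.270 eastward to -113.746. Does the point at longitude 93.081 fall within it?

No

Band width going east from +172.270° to -113.746°: ((-113.746 − 172.270) mod 360) = 73.984°.
Offset of +93.081° east of the west edge: ((93.081 − 172.270) mod 360) = 280.811°.
280.811° > 73.984° ⇒ outside.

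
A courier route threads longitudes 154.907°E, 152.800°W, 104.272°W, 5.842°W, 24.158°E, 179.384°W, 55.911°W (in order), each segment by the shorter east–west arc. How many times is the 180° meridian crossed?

2

Leg 1: +154.907° → -152.800°, shortest Δλ = 52.293° (east) — crosses 180°.
Leg 2: -152.800° → -104.272°, shortest Δλ = 48.528° (east) — does not cross 180°.
Leg 3: -104.272° → -5.842°, shortest Δλ = 98.43° (east) — does not cross 180°.
Leg 4: -5.842° → +24.158°, shortest Δλ = 30.0° (east) — does not cross 180°.
Leg 5: +24.158° → -179.384°, shortest Δλ = 156.458° (east) — crosses 180°.
Leg 6: -179.384° → -55.911°, shortest Δλ = 123.473° (east) — does not cross 180°.
Total crossings: 2.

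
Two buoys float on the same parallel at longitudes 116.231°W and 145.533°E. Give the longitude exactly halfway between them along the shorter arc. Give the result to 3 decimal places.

Signed shortest Δλ from -116.231° to +145.533° is -98.236°.
Midpoint longitude = -116.231° + (-98.236°)/2 = -116.231° − 49.118° = -165.349°.
(The naïve average (-116.231 + +145.533)/2 = 14.651° is on the wrong side of the globe.)

165.349°W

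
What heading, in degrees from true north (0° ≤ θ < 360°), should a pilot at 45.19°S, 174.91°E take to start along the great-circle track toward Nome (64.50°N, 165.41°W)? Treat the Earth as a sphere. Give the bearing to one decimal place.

8.9°

Δλ = -165.41 − 174.91 = -340.32°; wrapped into (−180°, 180°]: 19.68°.
θ = atan2( sin Δλ · cos φ₂ , cos φ₁ · sin φ₂ − sin φ₁ · cos φ₂ · cos Δλ )
  = atan2(0.14498, 0.92369) = 8.920° → normalised to [0°, 360°): 8.920°.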